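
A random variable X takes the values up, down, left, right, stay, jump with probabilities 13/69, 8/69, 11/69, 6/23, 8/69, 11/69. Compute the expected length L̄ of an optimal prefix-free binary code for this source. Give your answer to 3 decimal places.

2.551 bits/symbol

Repeatedly combine the two least-probable nodes; the expected code length is the sum of the merged weights.
merge 8/69 + 8/69 → 16/69
merge 11/69 + 11/69 → 22/69
merge 13/69 + 16/69 → 29/69
merge 6/23 + 22/69 → 40/69
merge 29/69 + 40/69 → 1
L = 16/69 + 22/69 + 29/69 + 40/69 + 1 = 176/69 ≈ 2.551 bits/symbol.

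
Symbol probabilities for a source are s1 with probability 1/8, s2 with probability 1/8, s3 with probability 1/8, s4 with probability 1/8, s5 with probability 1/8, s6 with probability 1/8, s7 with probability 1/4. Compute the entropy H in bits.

Each probability is a power of 1/2, so log₂(1/p) is an integer.
H = Σ p·log₂(1/p) = 1/8·3 + 1/8·3 + 1/8·3 + 1/8·3 + 1/8·3 + 1/8·3 + 1/4·2 = 2.75 bits.

2.75 bits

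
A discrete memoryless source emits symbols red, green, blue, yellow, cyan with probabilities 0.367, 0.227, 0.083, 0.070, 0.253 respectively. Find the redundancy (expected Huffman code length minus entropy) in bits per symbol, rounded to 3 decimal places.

0.068 bits

Entropy H = −Σ p log₂ p ≈ 2.0846 bits.
Huffman merges: 7/100+83/1000→153/1000; 153/1000+227/1000→19/50; 253/1000+367/1000→31/50; 19/50+31/50→1. L = 2153/1000 ≈ 2.1530.
L − H = 2.1530 − 2.0846 = 0.068 bits.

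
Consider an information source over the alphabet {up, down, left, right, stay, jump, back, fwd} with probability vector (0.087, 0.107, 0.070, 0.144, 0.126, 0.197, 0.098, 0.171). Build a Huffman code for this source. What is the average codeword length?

Repeatedly combine the two least-probable nodes; the expected code length is the sum of the merged weights.
merge 7/100 + 87/1000 → 157/1000
merge 49/500 + 107/1000 → 41/200
merge 63/500 + 18/125 → 27/100
merge 157/1000 + 171/1000 → 41/125
merge 197/1000 + 41/200 → 201/500
merge 27/100 + 41/125 → 299/500
merge 201/500 + 299/500 → 1
L = 157/1000 + 41/200 + 27/100 + 41/125 + 201/500 + 299/500 + 1 = 74/25 = 2.96 bits/symbol.

2.96 bits/symbol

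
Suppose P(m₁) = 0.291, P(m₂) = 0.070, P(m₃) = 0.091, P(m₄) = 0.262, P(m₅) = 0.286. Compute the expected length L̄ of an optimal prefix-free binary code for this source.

2.161 bits/symbol

Repeatedly combine the two least-probable nodes; the expected code length is the sum of the merged weights.
merge 7/100 + 91/1000 → 161/1000
merge 161/1000 + 131/500 → 423/1000
merge 143/500 + 291/1000 → 577/1000
merge 423/1000 + 577/1000 → 1
L = 161/1000 + 423/1000 + 577/1000 + 1 = 2161/1000 = 2.161 bits/symbol.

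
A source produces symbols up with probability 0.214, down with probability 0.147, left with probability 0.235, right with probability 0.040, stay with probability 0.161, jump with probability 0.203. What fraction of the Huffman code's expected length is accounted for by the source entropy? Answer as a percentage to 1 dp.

96.7%

Entropy H = −Σ p log₂ p ≈ 2.4506 bits.
Huffman merges: 1/25+147/1000→187/1000; 161/1000+187/1000→87/250; 203/1000+107/500→417/1000; 47/200+87/250→583/1000; 417/1000+583/1000→1. L = 507/200 ≈ 2.5350.
Efficiency = H/L = 2.4506/2.5350 = 96.7%.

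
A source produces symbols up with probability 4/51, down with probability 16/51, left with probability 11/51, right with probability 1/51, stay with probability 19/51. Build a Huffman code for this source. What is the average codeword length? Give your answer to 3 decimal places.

Repeatedly combine the two least-probable nodes; the expected code length is the sum of the merged weights.
merge 1/51 + 4/51 → 5/51
merge 5/51 + 11/51 → 16/51
merge 16/51 + 16/51 → 32/51
merge 19/51 + 32/51 → 1
L = 5/51 + 16/51 + 32/51 + 1 = 104/51 ≈ 2.039 bits/symbol.

2.039 bits/symbol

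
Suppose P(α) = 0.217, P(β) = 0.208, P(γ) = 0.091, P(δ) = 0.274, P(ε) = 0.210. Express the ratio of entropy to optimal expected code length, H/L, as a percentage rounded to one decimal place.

Entropy H = −Σ p log₂ p ≈ 2.2488 bits.
Huffman merges: 91/1000+26/125→299/1000; 21/100+217/1000→427/1000; 137/500+299/1000→573/1000; 427/1000+573/1000→1. L = 2299/1000 ≈ 2.2990.
Efficiency = H/L = 2.2488/2.2990 = 97.8%.

97.8%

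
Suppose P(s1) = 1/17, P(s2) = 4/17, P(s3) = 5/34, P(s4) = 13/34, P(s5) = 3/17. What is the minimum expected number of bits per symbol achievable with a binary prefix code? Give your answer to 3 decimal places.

Repeatedly combine the two least-probable nodes; the expected code length is the sum of the merged weights.
merge 1/17 + 5/34 → 7/34
merge 3/17 + 7/34 → 13/34
merge 4/17 + 13/34 → 21/34
merge 13/34 + 21/34 → 1
L = 7/34 + 13/34 + 21/34 + 1 = 75/34 ≈ 2.206 bits/symbol.

2.206 bits/symbol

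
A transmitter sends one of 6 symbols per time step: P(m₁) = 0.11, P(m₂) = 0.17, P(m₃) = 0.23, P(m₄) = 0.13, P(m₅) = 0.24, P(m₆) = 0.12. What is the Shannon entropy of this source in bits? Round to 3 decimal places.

H = −Σ pᵢ log₂ pᵢ.
−0.11·log₂(0.11) = 0.3503
−0.17·log₂(0.17) = 0.4346
−0.23·log₂(0.23) = 0.4877
−0.13·log₂(0.13) = 0.3826
−0.24·log₂(0.24) = 0.4941
−0.12·log₂(0.12) = 0.3671
Sum ≈ 2.5164 → 2.516 bits.

2.516 bits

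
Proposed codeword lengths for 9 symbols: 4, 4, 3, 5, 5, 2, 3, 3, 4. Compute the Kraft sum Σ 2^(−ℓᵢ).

0.875

With common denominator 2^5 = 32: Σ 2^(−ℓᵢ) = 2/32 + 2/32 + 4/32 + 1/32 + 1/32 + 8/32 + 4/32 + 4/32 + 2/32 = 28/32 = 0.875.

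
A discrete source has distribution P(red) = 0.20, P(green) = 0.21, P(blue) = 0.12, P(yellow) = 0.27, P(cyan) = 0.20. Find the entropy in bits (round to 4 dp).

2.2787 bits

H = −Σ pᵢ log₂ pᵢ.
−0.20·log₂(0.20) = 0.4644
−0.21·log₂(0.21) = 0.4728
−0.12·log₂(0.12) = 0.3671
−0.27·log₂(0.27) = 0.5100
−0.20·log₂(0.20) = 0.4644
Sum ≈ 2.2787 → 2.2787 bits.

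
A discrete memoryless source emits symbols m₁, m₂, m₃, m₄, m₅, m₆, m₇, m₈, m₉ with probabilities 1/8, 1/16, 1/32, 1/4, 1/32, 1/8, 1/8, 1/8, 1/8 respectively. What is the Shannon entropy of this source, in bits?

2.9375 bits

Each probability is a power of 1/2, so log₂(1/p) is an integer.
H = Σ p·log₂(1/p) = 1/8·3 + 1/16·4 + 1/32·5 + 1/4·2 + 1/32·5 + 1/8·3 + 1/8·3 + 1/8·3 + 1/8·3 = 2.9375 bits.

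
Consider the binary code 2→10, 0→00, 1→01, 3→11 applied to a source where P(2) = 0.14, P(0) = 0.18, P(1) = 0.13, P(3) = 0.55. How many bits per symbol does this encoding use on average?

L̄ = Σ pᵢ·ℓᵢ = 0.14·2 + 0.18·2 + 0.13·2 + 0.55·2 = 2 bits/symbol.

2 bits/symbol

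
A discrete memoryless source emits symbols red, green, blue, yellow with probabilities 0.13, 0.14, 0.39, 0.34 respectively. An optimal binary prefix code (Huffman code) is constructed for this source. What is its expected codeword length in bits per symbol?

Repeatedly combine the two least-probable nodes; the expected code length is the sum of the merged weights.
merge 13/100 + 7/50 → 27/100
merge 27/100 + 17/50 → 61/100
merge 39/100 + 61/100 → 1
L = 27/100 + 61/100 + 1 = 47/25 = 1.88 bits/symbol.

1.88 bits/symbol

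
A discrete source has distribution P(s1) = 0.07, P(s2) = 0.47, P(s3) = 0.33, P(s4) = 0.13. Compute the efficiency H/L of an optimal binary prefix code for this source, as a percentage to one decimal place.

97.7%

Entropy H = −Σ p log₂ p ≈ 1.6910 bits.
Huffman merges: 7/100+13/100→1/5; 1/5+33/100→53/100; 47/100+53/100→1. L = 173/100 ≈ 1.7300.
Efficiency = H/L = 1.6910/1.7300 = 97.7%.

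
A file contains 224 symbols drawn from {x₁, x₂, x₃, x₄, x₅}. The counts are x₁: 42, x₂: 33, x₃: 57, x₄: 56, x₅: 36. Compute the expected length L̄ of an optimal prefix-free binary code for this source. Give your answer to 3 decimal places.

2.308 bits/symbol

Probabilities are the counts divided by 224.
Repeatedly combine the two least-probable nodes; the expected code length is the sum of the merged weights.
merge 33/224 + 9/56 → 69/224
merge 3/16 + 1/4 → 7/16
merge 57/224 + 69/224 → 9/16
merge 7/16 + 9/16 → 1
L = 69/224 + 7/16 + 9/16 + 1 = 517/224 ≈ 2.308 bits/symbol.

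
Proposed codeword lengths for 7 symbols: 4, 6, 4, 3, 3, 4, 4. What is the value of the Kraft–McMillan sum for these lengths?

0.515625

With common denominator 2^6 = 64: Σ 2^(−ℓᵢ) = 4/64 + 1/64 + 4/64 + 8/64 + 8/64 + 4/64 + 4/64 = 33/64 = 0.515625.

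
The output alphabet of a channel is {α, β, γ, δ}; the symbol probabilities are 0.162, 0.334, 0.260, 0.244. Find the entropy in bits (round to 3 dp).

1.956 bits

H = −Σ pᵢ log₂ pᵢ.
−0.162·log₂(0.162) = 0.4254
−0.334·log₂(0.334) = 0.5284
−0.260·log₂(0.260) = 0.5053
−0.244·log₂(0.244) = 0.4966
Sum ≈ 1.9557 → 1.956 bits.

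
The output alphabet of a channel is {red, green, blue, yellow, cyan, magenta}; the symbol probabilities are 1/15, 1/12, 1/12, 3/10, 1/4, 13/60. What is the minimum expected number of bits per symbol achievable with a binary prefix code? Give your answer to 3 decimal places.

2.383 bits/symbol

Repeatedly combine the two least-probable nodes; the expected code length is the sum of the merged weights.
merge 1/15 + 1/12 → 3/20
merge 1/12 + 3/20 → 7/30
merge 13/60 + 7/30 → 9/20
merge 1/4 + 3/10 → 11/20
merge 9/20 + 11/20 → 1
L = 3/20 + 7/30 + 9/20 + 11/20 + 1 = 143/60 ≈ 2.383 bits/symbol.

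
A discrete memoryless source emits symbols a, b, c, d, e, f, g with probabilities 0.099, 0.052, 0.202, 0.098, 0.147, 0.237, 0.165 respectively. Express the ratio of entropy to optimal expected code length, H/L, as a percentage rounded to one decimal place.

98.7%

Entropy H = −Σ p log₂ p ≈ 2.6744 bits.
Huffman merges: 13/250+49/500→3/20; 99/1000+147/1000→123/500; 3/20+33/200→63/200; 101/500+237/1000→439/1000; 123/500+63/200→561/1000; 439/1000+561/1000→1. L = 2711/1000 ≈ 2.7110.
Efficiency = H/L = 2.6744/2.7110 = 98.7%.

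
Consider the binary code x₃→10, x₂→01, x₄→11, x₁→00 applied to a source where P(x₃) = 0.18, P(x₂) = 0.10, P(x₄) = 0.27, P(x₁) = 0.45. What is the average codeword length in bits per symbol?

L̄ = Σ pᵢ·ℓᵢ = 0.18·2 + 0.10·2 + 0.27·2 + 0.45·2 = 2 bits/symbol.

2 bits/symbol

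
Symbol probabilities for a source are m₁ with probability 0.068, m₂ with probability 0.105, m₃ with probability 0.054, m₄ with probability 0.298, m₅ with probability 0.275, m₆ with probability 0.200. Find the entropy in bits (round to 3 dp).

2.330 bits

H = −Σ pᵢ log₂ pᵢ.
−0.068·log₂(0.068) = 0.2637
−0.105·log₂(0.105) = 0.3414
−0.054·log₂(0.054) = 0.2274
−0.298·log₂(0.298) = 0.5205
−0.275·log₂(0.275) = 0.5122
−0.200·log₂(0.200) = 0.4644
Sum ≈ 2.3296 → 2.330 bits.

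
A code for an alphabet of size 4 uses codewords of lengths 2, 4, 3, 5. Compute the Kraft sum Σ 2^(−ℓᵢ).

0.46875

With common denominator 2^5 = 32: Σ 2^(−ℓᵢ) = 8/32 + 2/32 + 4/32 + 1/32 = 15/32 = 0.46875.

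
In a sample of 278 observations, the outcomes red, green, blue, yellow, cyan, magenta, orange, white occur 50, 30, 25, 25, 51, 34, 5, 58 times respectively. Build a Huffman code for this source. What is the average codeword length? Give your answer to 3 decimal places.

Probabilities are the counts divided by 278.
Repeatedly combine the two least-probable nodes; the expected code length is the sum of the merged weights.
merge 5/278 + 25/278 → 15/139
merge 25/278 + 15/139 → 55/278
merge 15/139 + 17/139 → 32/139
merge 25/139 + 51/278 → 101/278
merge 55/278 + 29/139 → 113/278
merge 32/139 + 101/278 → 165/278
merge 113/278 + 165/278 → 1
L = 15/139 + 55/278 + 32/139 + 101/278 + 113/278 + 165/278 + 1 = 403/139 ≈ 2.899 bits/symbol.

2.899 bits/symbol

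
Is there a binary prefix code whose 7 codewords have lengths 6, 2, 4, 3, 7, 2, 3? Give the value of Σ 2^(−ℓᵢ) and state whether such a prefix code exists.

0.8359375; yes

With common denominator 2^7 = 128: Σ 2^(−ℓᵢ) = 2/128 + 32/128 + 8/128 + 16/128 + 1/128 + 32/128 + 16/128 = 107/128 = 0.8359375.
Kraft's inequality requires Σ ≤ 1; here Σ = 0.8359375 ≤ 1, so such a prefix code exists.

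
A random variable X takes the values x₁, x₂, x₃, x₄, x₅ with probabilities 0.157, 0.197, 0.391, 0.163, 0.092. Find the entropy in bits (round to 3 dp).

2.154 bits

H = −Σ pᵢ log₂ pᵢ.
−0.157·log₂(0.157) = 0.4194
−0.197·log₂(0.197) = 0.4617
−0.391·log₂(0.391) = 0.5297
−0.163·log₂(0.163) = 0.4266
−0.092·log₂(0.092) = 0.3167
Sum ≈ 2.1541 → 2.154 bits.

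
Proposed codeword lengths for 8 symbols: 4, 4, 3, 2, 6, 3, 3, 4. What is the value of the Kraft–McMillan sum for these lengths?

0.828125

With common denominator 2^6 = 64: Σ 2^(−ℓᵢ) = 4/64 + 4/64 + 8/64 + 16/64 + 1/64 + 8/64 + 8/64 + 4/64 = 53/64 = 0.828125.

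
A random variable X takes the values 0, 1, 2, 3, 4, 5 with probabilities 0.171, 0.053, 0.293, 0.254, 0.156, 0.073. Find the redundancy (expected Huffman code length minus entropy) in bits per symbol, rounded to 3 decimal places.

0.033 bits

Entropy H = −Σ p log₂ p ≈ 2.3752 bits.
Huffman merges: 53/1000+73/1000→63/500; 63/500+39/250→141/500; 171/1000+127/500→17/40; 141/500+293/1000→23/40; 17/40+23/40→1. L = 301/125 ≈ 2.4080.
L − H = 2.4080 − 2.3752 = 0.033 bits.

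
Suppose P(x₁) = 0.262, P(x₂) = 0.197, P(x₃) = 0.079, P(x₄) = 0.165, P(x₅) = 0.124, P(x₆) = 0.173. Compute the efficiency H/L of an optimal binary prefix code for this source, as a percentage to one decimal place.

98.3%

Entropy H = −Σ p log₂ p ≈ 2.4975 bits.
Huffman merges: 79/1000+31/250→203/1000; 33/200+173/1000→169/500; 197/1000+203/1000→2/5; 131/500+169/500→3/5; 2/5+3/5→1. L = 2541/1000 ≈ 2.5410.
Efficiency = H/L = 2.4975/2.5410 = 98.3%.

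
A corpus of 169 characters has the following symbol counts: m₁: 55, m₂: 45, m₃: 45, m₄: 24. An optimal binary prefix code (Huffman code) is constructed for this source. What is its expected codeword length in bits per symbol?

2 bits/symbol

Probabilities are the counts divided by 169.
Repeatedly combine the two least-probable nodes; the expected code length is the sum of the merged weights.
merge 24/169 + 45/169 → 69/169
merge 45/169 + 55/169 → 100/169
merge 69/169 + 100/169 → 1
L = 69/169 + 100/169 + 1 = 2 bits/symbol.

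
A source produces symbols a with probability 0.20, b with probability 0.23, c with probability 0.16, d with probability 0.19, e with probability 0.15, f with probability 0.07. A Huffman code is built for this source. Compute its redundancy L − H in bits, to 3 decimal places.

0.061 bits

Entropy H = −Σ p log₂ p ≈ 2.5094 bits.
Huffman merges: 7/100+3/20→11/50; 4/25+19/100→7/20; 1/5+11/50→21/50; 23/100+7/20→29/50; 21/50+29/50→1. L = 257/100 ≈ 2.5700.
L − H = 2.5700 − 2.5094 = 0.061 bits.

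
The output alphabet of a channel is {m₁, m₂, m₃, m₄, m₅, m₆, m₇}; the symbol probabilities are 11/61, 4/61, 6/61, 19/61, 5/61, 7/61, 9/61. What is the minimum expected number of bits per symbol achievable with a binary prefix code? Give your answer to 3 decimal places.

2.656 bits/symbol

Repeatedly combine the two least-probable nodes; the expected code length is the sum of the merged weights.
merge 4/61 + 5/61 → 9/61
merge 6/61 + 7/61 → 13/61
merge 9/61 + 9/61 → 18/61
merge 11/61 + 13/61 → 24/61
merge 18/61 + 19/61 → 37/61
merge 24/61 + 37/61 → 1
L = 9/61 + 13/61 + 18/61 + 24/61 + 37/61 + 1 = 162/61 ≈ 2.656 bits/symbol.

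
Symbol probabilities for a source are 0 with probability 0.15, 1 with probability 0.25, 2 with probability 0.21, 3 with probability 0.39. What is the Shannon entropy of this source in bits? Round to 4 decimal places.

H = −Σ pᵢ log₂ pᵢ.
−0.15·log₂(0.15) = 0.4105
−0.25·log₂(0.25) = 0.5000
−0.21·log₂(0.21) = 0.4728
−0.39·log₂(0.39) = 0.5298
Sum ≈ 1.9132 → 1.9132 bits.

1.9132 bits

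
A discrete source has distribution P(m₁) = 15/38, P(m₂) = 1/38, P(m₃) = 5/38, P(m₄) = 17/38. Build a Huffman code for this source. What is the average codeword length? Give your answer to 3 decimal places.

Repeatedly combine the two least-probable nodes; the expected code length is the sum of the merged weights.
merge 1/38 + 5/38 → 3/19
merge 3/19 + 15/38 → 21/38
merge 17/38 + 21/38 → 1
L = 3/19 + 21/38 + 1 = 65/38 ≈ 1.711 bits/symbol.

1.711 bits/symbol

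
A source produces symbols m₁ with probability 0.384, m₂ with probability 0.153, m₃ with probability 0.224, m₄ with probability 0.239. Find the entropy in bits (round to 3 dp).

1.922 bits

H = −Σ pᵢ log₂ pᵢ.
−0.384·log₂(0.384) = 0.5302
−0.153·log₂(0.153) = 0.4144
−0.224·log₂(0.224) = 0.4835
−0.239·log₂(0.239) = 0.4935
Sum ≈ 1.9216 → 1.922 bits.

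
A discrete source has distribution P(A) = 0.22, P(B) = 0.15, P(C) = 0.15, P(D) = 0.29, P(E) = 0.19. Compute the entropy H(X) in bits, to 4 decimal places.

2.2748 bits

H = −Σ pᵢ log₂ pᵢ.
−0.22·log₂(0.22) = 0.4806
−0.15·log₂(0.15) = 0.4105
−0.15·log₂(0.15) = 0.4105
−0.29·log₂(0.29) = 0.5179
−0.19·log₂(0.19) = 0.4552
Sum ≈ 2.2748 → 2.2748 bits.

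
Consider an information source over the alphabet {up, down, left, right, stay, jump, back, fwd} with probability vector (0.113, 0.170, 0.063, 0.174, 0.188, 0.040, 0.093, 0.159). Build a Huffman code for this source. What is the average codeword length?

2.915 bits/symbol

Repeatedly combine the two least-probable nodes; the expected code length is the sum of the merged weights.
merge 1/25 + 63/1000 → 103/1000
merge 93/1000 + 103/1000 → 49/250
merge 113/1000 + 159/1000 → 34/125
merge 17/100 + 87/500 → 43/125
merge 47/250 + 49/250 → 48/125
merge 34/125 + 43/125 → 77/125
merge 48/125 + 77/125 → 1
L = 103/1000 + 49/250 + 34/125 + 43/125 + 48/125 + 77/125 + 1 = 583/200 = 2.915 bits/symbol.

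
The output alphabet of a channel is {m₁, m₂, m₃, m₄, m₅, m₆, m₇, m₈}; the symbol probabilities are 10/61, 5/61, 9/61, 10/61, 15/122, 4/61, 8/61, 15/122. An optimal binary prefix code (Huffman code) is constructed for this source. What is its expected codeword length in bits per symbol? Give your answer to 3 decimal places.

Repeatedly combine the two least-probable nodes; the expected code length is the sum of the merged weights.
merge 4/61 + 5/61 → 9/61
merge 15/122 + 15/122 → 15/61
merge 8/61 + 9/61 → 17/61
merge 9/61 + 10/61 → 19/61
merge 10/61 + 15/61 → 25/61
merge 17/61 + 19/61 → 36/61
merge 25/61 + 36/61 → 1
L = 9/61 + 15/61 + 17/61 + 19/61 + 25/61 + 36/61 + 1 = 182/61 ≈ 2.984 bits/symbol.

2.984 bits/symbol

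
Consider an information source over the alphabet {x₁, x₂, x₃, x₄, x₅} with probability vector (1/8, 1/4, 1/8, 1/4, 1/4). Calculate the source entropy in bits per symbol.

Each probability is a power of 1/2, so log₂(1/p) is an integer.
H = Σ p·log₂(1/p) = 1/8·3 + 1/4·2 + 1/8·3 + 1/4·2 + 1/4·2 = 2.25 bits.

2.25 bits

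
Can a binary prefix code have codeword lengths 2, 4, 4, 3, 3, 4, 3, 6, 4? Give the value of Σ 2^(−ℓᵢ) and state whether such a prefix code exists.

0.890625; yes

With common denominator 2^6 = 64: Σ 2^(−ℓᵢ) = 16/64 + 4/64 + 4/64 + 8/64 + 8/64 + 4/64 + 8/64 + 1/64 + 4/64 = 57/64 = 0.890625.
Kraft's inequality requires Σ ≤ 1; here Σ = 0.890625 ≤ 1, so such a prefix code exists.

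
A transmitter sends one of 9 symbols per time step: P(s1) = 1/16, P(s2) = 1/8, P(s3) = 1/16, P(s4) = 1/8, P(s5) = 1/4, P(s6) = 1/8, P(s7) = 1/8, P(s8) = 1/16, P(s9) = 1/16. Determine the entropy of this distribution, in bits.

3 bits

Each probability is a power of 1/2, so log₂(1/p) is an integer.
H = Σ p·log₂(1/p) = 1/16·4 + 1/8·3 + 1/16·4 + 1/8·3 + 1/4·2 + 1/8·3 + 1/8·3 + 1/16·4 + 1/16·4 = 3 bits.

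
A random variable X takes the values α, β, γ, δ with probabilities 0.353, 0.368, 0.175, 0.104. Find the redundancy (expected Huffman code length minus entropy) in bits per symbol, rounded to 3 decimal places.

0.070 bits

Entropy H = −Σ p log₂ p ≈ 1.8407 bits.
Huffman merges: 13/125+7/40→279/1000; 279/1000+353/1000→79/125; 46/125+79/125→1. L = 1911/1000 ≈ 1.9110.
L − H = 1.9110 − 1.8407 = 0.070 bits.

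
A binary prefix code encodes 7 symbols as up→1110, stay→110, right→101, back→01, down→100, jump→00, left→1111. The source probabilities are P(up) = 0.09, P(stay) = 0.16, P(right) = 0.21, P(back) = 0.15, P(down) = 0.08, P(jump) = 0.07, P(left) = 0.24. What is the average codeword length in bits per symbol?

L̄ = Σ pᵢ·ℓᵢ = 0.09·4 + 0.16·3 + 0.21·3 + 0.15·2 + 0.08·3 + 0.07·2 + 0.24·4 = 3.11 bits/symbol.

3.11 bits/symbol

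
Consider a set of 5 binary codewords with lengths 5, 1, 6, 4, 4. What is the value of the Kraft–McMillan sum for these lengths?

With common denominator 2^6 = 64: Σ 2^(−ℓᵢ) = 2/64 + 32/64 + 1/64 + 4/64 + 4/64 = 43/64 = 0.671875.

0.671875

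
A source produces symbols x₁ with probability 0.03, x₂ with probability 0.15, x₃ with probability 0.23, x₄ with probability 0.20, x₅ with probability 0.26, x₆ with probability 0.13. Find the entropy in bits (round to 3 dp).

2.402 bits

H = −Σ pᵢ log₂ pᵢ.
−0.03·log₂(0.03) = 0.1518
−0.15·log₂(0.15) = 0.4105
−0.23·log₂(0.23) = 0.4877
−0.20·log₂(0.20) = 0.4644
−0.26·log₂(0.26) = 0.5053
−0.13·log₂(0.13) = 0.3826
Sum ≈ 2.4023 → 2.402 bits.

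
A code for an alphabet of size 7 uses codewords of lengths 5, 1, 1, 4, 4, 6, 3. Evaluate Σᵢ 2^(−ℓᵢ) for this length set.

With common denominator 2^6 = 64: Σ 2^(−ℓᵢ) = 2/64 + 32/64 + 32/64 + 4/64 + 4/64 + 1/64 + 8/64 = 83/64 = 1.296875.

1.296875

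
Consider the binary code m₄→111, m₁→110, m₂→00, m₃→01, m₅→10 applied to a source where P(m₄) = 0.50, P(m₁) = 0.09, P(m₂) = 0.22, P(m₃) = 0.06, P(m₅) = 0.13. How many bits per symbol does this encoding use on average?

2.59 bits/symbol

L̄ = Σ pᵢ·ℓᵢ = 0.50·3 + 0.09·3 + 0.22·2 + 0.06·2 + 0.13·2 = 2.59 bits/symbol.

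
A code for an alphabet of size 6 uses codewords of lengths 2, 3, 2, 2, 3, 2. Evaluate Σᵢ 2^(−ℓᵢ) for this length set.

With common denominator 2^3 = 8: Σ 2^(−ℓᵢ) = 2/8 + 1/8 + 2/8 + 2/8 + 1/8 + 2/8 = 10/8 = 1.25.

1.25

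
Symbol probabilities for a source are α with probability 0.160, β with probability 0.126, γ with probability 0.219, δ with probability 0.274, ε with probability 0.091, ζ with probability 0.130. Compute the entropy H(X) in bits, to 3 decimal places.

H = −Σ pᵢ log₂ pᵢ.
−0.160·log₂(0.160) = 0.4230
−0.126·log₂(0.126) = 0.3766
−0.219·log₂(0.219) = 0.4798
−0.274·log₂(0.274) = 0.5118
−0.091·log₂(0.091) = 0.3147
−0.130·log₂(0.130) = 0.3826
Sum ≈ 2.4885 → 2.488 bits.

2.488 bits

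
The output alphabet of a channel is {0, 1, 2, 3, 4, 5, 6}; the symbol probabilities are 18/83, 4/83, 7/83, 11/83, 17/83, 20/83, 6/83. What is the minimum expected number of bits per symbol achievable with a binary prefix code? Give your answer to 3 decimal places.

2.663 bits/symbol

Repeatedly combine the two least-probable nodes; the expected code length is the sum of the merged weights.
merge 4/83 + 6/83 → 10/83
merge 7/83 + 10/83 → 17/83
merge 11/83 + 17/83 → 28/83
merge 17/83 + 18/83 → 35/83
merge 20/83 + 28/83 → 48/83
merge 35/83 + 48/83 → 1
L = 10/83 + 17/83 + 28/83 + 35/83 + 48/83 + 1 = 221/83 ≈ 2.663 bits/symbol.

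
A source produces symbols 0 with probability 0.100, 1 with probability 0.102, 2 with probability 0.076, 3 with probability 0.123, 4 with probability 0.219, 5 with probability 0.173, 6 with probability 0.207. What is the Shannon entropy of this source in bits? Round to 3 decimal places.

H = −Σ pᵢ log₂ pᵢ.
−0.100·log₂(0.100) = 0.3322
−0.102·log₂(0.102) = 0.3359
−0.076·log₂(0.076) = 0.2826
−0.123·log₂(0.123) = 0.3719
−0.219·log₂(0.219) = 0.4798
−0.173·log₂(0.173) = 0.4379
−0.207·log₂(0.207) = 0.4704
Sum ≈ 2.7106 → 2.711 bits.

2.711 bits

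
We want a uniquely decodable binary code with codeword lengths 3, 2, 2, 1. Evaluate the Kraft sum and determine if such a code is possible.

With common denominator 2^3 = 8: Σ 2^(−ℓᵢ) = 1/8 + 2/8 + 2/8 + 4/8 = 9/8 = 1.125.
Kraft's inequality requires Σ ≤ 1; here Σ = 1.125 > 1, so no such prefix code exists.

1.125; no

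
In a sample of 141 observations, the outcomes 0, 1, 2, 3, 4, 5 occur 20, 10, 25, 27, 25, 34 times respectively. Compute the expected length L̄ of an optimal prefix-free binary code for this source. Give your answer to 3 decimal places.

2.567 bits/symbol

Probabilities are the counts divided by 141.
Repeatedly combine the two least-probable nodes; the expected code length is the sum of the merged weights.
merge 10/141 + 20/141 → 10/47
merge 25/141 + 25/141 → 50/141
merge 9/47 + 10/47 → 19/47
merge 34/141 + 50/141 → 28/47
merge 19/47 + 28/47 → 1
L = 10/47 + 50/141 + 19/47 + 28/47 + 1 = 362/141 ≈ 2.567 bits/symbol.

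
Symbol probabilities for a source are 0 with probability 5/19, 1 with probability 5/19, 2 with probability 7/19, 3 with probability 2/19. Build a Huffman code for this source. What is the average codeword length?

Repeatedly combine the two least-probable nodes; the expected code length is the sum of the merged weights.
merge 2/19 + 5/19 → 7/19
merge 5/19 + 7/19 → 12/19
merge 7/19 + 12/19 → 1
L = 7/19 + 12/19 + 1 = 2 bits/symbol.

2 bits/symbol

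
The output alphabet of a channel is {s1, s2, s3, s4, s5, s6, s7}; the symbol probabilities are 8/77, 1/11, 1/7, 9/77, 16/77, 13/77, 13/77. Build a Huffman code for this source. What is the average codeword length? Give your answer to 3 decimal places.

Repeatedly combine the two least-probable nodes; the expected code length is the sum of the merged weights.
merge 1/11 + 8/77 → 15/77
merge 9/77 + 1/7 → 20/77
merge 13/77 + 13/77 → 26/77
merge 15/77 + 16/77 → 31/77
merge 20/77 + 26/77 → 46/77
merge 31/77 + 46/77 → 1
L = 15/77 + 20/77 + 26/77 + 31/77 + 46/77 + 1 = 215/77 ≈ 2.792 bits/symbol.

2.792 bits/symbol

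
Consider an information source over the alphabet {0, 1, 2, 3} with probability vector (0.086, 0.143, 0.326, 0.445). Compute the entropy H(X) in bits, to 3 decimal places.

H = −Σ pᵢ log₂ pᵢ.
−0.086·log₂(0.086) = 0.3044
−0.143·log₂(0.143) = 0.4012
−0.326·log₂(0.326) = 0.5272
−0.445·log₂(0.445) = 0.5198
Sum ≈ 1.7526 → 1.753 bits.

1.753 bits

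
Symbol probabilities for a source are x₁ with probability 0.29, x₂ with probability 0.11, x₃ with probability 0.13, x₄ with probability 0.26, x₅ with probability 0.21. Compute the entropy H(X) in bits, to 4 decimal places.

H = −Σ pᵢ log₂ pᵢ.
−0.29·log₂(0.29) = 0.5179
−0.11·log₂(0.11) = 0.3503
−0.13·log₂(0.13) = 0.3826
−0.26·log₂(0.26) = 0.5053
−0.21·log₂(0.21) = 0.4728
Sum ≈ 2.2289 → 2.2289 bits.

2.2289 bits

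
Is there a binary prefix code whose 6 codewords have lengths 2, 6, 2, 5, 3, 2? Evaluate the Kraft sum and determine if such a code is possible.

With common denominator 2^6 = 64: Σ 2^(−ℓᵢ) = 16/64 + 1/64 + 16/64 + 2/64 + 8/64 + 16/64 = 59/64 = 0.921875.
Kraft's inequality requires Σ ≤ 1; here Σ = 0.921875 ≤ 1, so such a prefix code exists.

0.921875; yes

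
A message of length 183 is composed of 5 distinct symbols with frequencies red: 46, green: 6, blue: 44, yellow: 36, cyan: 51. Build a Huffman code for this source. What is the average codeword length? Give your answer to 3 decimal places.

2.230 bits/symbol

Probabilities are the counts divided by 183.
Repeatedly combine the two least-probable nodes; the expected code length is the sum of the merged weights.
merge 2/61 + 12/61 → 14/61
merge 14/61 + 44/183 → 86/183
merge 46/183 + 17/61 → 97/183
merge 86/183 + 97/183 → 1
L = 14/61 + 86/183 + 97/183 + 1 = 136/61 ≈ 2.230 bits/symbol.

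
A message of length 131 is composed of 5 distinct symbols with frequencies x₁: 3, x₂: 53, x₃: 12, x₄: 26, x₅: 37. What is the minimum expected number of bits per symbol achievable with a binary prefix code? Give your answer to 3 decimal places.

Probabilities are the counts divided by 131.
Repeatedly combine the two least-probable nodes; the expected code length is the sum of the merged weights.
merge 3/131 + 12/131 → 15/131
merge 15/131 + 26/131 → 41/131
merge 37/131 + 41/131 → 78/131
merge 53/131 + 78/131 → 1
L = 15/131 + 41/131 + 78/131 + 1 = 265/131 ≈ 2.023 bits/symbol.

2.023 bits/symbol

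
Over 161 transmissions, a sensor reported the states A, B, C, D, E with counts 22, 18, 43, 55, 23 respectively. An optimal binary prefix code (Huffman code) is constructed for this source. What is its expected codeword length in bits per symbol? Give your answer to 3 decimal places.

Probabilities are the counts divided by 161.
Repeatedly combine the two least-probable nodes; the expected code length is the sum of the merged weights.
merge 18/161 + 22/161 → 40/161
merge 1/7 + 40/161 → 9/23
merge 43/161 + 55/161 → 14/23
merge 9/23 + 14/23 → 1
L = 40/161 + 9/23 + 14/23 + 1 = 362/161 ≈ 2.248 bits/symbol.

2.248 bits/symbol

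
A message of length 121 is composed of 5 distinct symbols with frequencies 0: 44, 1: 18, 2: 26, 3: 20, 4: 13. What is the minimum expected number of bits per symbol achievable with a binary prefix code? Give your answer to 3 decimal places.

Probabilities are the counts divided by 121.
Repeatedly combine the two least-probable nodes; the expected code length is the sum of the merged weights.
merge 13/121 + 18/121 → 31/121
merge 20/121 + 26/121 → 46/121
merge 31/121 + 4/11 → 75/121
merge 46/121 + 75/121 → 1
L = 31/121 + 46/121 + 75/121 + 1 = 273/121 ≈ 2.256 bits/symbol.

2.256 bits/symbol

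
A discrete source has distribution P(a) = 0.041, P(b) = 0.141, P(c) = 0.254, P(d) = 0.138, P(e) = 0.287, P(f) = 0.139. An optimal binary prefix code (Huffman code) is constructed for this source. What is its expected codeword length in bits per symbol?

Repeatedly combine the two least-probable nodes; the expected code length is the sum of the merged weights.
merge 41/1000 + 69/500 → 179/1000
merge 139/1000 + 141/1000 → 7/25
merge 179/1000 + 127/500 → 433/1000
merge 7/25 + 287/1000 → 567/1000
merge 433/1000 + 567/1000 → 1
L = 179/1000 + 7/25 + 433/1000 + 567/1000 + 1 = 2459/1000 = 2.459 bits/symbol.

2.459 bits/symbol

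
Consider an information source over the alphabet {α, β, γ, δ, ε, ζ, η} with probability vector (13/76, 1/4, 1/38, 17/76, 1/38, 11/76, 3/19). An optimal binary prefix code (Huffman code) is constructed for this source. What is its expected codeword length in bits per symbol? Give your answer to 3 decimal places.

2.579 bits/symbol

Repeatedly combine the two least-probable nodes; the expected code length is the sum of the merged weights.
merge 1/38 + 1/38 → 1/19
merge 1/19 + 11/76 → 15/76
merge 3/19 + 13/76 → 25/76
merge 15/76 + 17/76 → 8/19
merge 1/4 + 25/76 → 11/19
merge 8/19 + 11/19 → 1
L = 1/19 + 15/76 + 25/76 + 8/19 + 11/19 + 1 = 49/19 ≈ 2.579 bits/symbol.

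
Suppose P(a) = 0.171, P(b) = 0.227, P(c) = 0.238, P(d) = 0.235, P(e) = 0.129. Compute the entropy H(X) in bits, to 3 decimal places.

H = −Σ pᵢ log₂ pᵢ.
−0.171·log₂(0.171) = 0.4357
−0.227·log₂(0.227) = 0.4856
−0.238·log₂(0.238) = 0.4929
−0.235·log₂(0.235) = 0.4910
−0.129·log₂(0.129) = 0.3811
Sum ≈ 2.2863 → 2.286 bits.

2.286 bits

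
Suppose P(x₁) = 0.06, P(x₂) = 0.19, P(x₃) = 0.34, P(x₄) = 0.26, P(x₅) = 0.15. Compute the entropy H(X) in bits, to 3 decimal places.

2.144 bits

H = −Σ pᵢ log₂ pᵢ.
−0.06·log₂(0.06) = 0.2435
−0.19·log₂(0.19) = 0.4552
−0.34·log₂(0.34) = 0.5292
−0.26·log₂(0.26) = 0.5053
−0.15·log₂(0.15) = 0.4105
Sum ≈ 2.1438 → 2.144 bits.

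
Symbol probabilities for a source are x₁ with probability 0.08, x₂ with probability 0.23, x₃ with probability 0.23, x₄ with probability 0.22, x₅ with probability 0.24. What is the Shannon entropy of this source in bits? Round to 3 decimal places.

2.242 bits

H = −Σ pᵢ log₂ pᵢ.
−0.08·log₂(0.08) = 0.2915
−0.23·log₂(0.23) = 0.4877
−0.23·log₂(0.23) = 0.4877
−0.22·log₂(0.22) = 0.4806
−0.24·log₂(0.24) = 0.4941
Sum ≈ 2.2416 → 2.242 bits.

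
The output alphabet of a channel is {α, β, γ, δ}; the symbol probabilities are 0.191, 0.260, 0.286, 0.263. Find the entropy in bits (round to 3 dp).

1.985 bits

H = −Σ pᵢ log₂ pᵢ.
−0.191·log₂(0.191) = 0.4562
−0.260·log₂(0.260) = 0.5053
−0.286·log₂(0.286) = 0.5165
−0.263·log₂(0.263) = 0.5068
Sum ≈ 1.9847 → 1.985 bits.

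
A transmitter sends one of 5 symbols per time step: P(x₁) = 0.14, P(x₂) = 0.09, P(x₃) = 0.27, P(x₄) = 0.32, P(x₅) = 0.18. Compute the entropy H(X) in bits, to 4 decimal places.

2.1911 bits

H = −Σ pᵢ log₂ pᵢ.
−0.14·log₂(0.14) = 0.3971
−0.09·log₂(0.09) = 0.3127
−0.27·log₂(0.27) = 0.5100
−0.32·log₂(0.32) = 0.5260
−0.18·log₂(0.18) = 0.4453
Sum ≈ 2.1911 → 2.1911 bits.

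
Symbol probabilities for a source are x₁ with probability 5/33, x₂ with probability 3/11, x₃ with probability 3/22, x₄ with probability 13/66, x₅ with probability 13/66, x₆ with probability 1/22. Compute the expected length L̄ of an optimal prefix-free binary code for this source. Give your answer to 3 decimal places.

2.515 bits/symbol

Repeatedly combine the two least-probable nodes; the expected code length is the sum of the merged weights.
merge 1/22 + 3/22 → 2/11
merge 5/33 + 2/11 → 1/3
merge 13/66 + 13/66 → 13/33
merge 3/11 + 1/3 → 20/33
merge 13/33 + 20/33 → 1
L = 2/11 + 1/3 + 13/33 + 20/33 + 1 = 83/33 ≈ 2.515 bits/symbol.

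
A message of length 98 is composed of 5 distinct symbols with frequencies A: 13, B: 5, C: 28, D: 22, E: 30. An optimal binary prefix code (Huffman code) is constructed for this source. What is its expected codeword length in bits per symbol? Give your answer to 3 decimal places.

2.184 bits/symbol

Probabilities are the counts divided by 98.
Repeatedly combine the two least-probable nodes; the expected code length is the sum of the merged weights.
merge 5/98 + 13/98 → 9/49
merge 9/49 + 11/49 → 20/49
merge 2/7 + 15/49 → 29/49
merge 20/49 + 29/49 → 1
L = 9/49 + 20/49 + 29/49 + 1 = 107/49 ≈ 2.184 bits/symbol.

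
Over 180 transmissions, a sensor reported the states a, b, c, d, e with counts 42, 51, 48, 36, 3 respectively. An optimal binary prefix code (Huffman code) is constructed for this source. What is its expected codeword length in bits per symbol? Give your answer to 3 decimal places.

2.217 bits/symbol

Probabilities are the counts divided by 180.
Repeatedly combine the two least-probable nodes; the expected code length is the sum of the merged weights.
merge 1/60 + 1/5 → 13/60
merge 13/60 + 7/30 → 9/20
merge 4/15 + 17/60 → 11/20
merge 9/20 + 11/20 → 1
L = 13/60 + 9/20 + 11/20 + 1 = 133/60 ≈ 2.217 bits/symbol.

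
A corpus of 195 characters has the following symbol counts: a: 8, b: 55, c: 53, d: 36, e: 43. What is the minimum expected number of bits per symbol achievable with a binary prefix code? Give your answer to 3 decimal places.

2.226 bits/symbol

Probabilities are the counts divided by 195.
Repeatedly combine the two least-probable nodes; the expected code length is the sum of the merged weights.
merge 8/195 + 12/65 → 44/195
merge 43/195 + 44/195 → 29/65
merge 53/195 + 11/39 → 36/65
merge 29/65 + 36/65 → 1
L = 44/195 + 29/65 + 36/65 + 1 = 434/195 ≈ 2.226 bits/symbol.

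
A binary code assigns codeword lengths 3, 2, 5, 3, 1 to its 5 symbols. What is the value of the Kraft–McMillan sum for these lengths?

1.03125

With common denominator 2^5 = 32: Σ 2^(−ℓᵢ) = 4/32 + 8/32 + 1/32 + 4/32 + 16/32 = 33/32 = 1.03125.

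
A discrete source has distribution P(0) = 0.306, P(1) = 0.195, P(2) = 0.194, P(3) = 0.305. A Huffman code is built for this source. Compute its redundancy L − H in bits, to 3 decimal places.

0.036 bits

Entropy H = −Σ p log₂ p ≈ 1.9641 bits.
Huffman merges: 97/500+39/200→389/1000; 61/200+153/500→611/1000; 389/1000+611/1000→1. L = 2 ≈ 2.0000.
L − H = 2.0000 − 1.9641 = 0.036 bits.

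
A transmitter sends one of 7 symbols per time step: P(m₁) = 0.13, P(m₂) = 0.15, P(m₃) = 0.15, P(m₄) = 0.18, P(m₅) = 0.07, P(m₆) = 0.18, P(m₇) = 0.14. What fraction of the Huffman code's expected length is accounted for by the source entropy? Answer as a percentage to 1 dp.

97.9%

Entropy H = −Σ p log₂ p ≈ 2.7600 bits.
Huffman merges: 7/100+13/100→1/5; 7/50+3/20→29/100; 3/20+9/50→33/100; 9/50+1/5→19/50; 29/100+33/100→31/50; 19/50+31/50→1. L = 141/50 ≈ 2.8200.
Efficiency = H/L = 2.7600/2.8200 = 97.9%.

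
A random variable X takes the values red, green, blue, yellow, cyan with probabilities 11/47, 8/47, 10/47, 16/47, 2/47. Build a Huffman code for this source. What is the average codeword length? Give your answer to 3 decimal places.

Repeatedly combine the two least-probable nodes; the expected code length is the sum of the merged weights.
merge 2/47 + 8/47 → 10/47
merge 10/47 + 10/47 → 20/47
merge 11/47 + 16/47 → 27/47
merge 20/47 + 27/47 → 1
L = 10/47 + 20/47 + 27/47 + 1 = 104/47 ≈ 2.213 bits/symbol.

2.213 bits/symbol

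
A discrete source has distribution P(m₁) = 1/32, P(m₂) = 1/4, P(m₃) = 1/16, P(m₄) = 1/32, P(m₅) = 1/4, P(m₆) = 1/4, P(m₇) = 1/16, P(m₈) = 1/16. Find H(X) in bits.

Each probability is a power of 1/2, so log₂(1/p) is an integer.
H = Σ p·log₂(1/p) = 1/32·5 + 1/4·2 + 1/16·4 + 1/32·5 + 1/4·2 + 1/4·2 + 1/16·4 + 1/16·4 = 2.5625 bits.

2.5625 bits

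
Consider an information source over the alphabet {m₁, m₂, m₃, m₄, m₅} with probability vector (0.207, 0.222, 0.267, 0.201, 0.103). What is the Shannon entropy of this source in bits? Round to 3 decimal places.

2.264 bits

H = −Σ pᵢ log₂ pᵢ.
−0.207·log₂(0.207) = 0.4704
−0.222·log₂(0.222) = 0.4820
−0.267·log₂(0.267) = 0.5087
−0.201·log₂(0.201) = 0.4653
−0.103·log₂(0.103) = 0.3378
Sum ≈ 2.2641 → 2.264 bits.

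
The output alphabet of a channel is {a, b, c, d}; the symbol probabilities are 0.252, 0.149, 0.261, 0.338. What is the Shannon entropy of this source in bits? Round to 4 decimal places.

H = −Σ pᵢ log₂ pᵢ.
−0.252·log₂(0.252) = 0.5011
−0.149·log₂(0.149) = 0.4092
−0.261·log₂(0.261) = 0.5058
−0.338·log₂(0.338) = 0.5289
Sum ≈ 1.9451 → 1.9451 bits.

1.9451 bits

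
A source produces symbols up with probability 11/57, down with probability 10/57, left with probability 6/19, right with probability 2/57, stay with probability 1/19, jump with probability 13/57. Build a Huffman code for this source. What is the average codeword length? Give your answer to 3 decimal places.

Repeatedly combine the two least-probable nodes; the expected code length is the sum of the merged weights.
merge 2/57 + 1/19 → 5/57
merge 5/57 + 10/57 → 5/19
merge 11/57 + 13/57 → 8/19
merge 5/19 + 6/19 → 11/19
merge 8/19 + 11/19 → 1
L = 5/57 + 5/19 + 8/19 + 11/19 + 1 = 134/57 ≈ 2.351 bits/symbol.

2.351 bits/symbol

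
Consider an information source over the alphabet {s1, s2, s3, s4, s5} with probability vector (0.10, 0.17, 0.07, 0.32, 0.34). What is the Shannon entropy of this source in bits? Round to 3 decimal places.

2.091 bits

H = −Σ pᵢ log₂ pᵢ.
−0.10·log₂(0.10) = 0.3322
−0.17·log₂(0.17) = 0.4346
−0.07·log₂(0.07) = 0.2686
−0.32·log₂(0.32) = 0.5260
−0.34·log₂(0.34) = 0.5292
Sum ≈ 2.0905 → 2.091 bits.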